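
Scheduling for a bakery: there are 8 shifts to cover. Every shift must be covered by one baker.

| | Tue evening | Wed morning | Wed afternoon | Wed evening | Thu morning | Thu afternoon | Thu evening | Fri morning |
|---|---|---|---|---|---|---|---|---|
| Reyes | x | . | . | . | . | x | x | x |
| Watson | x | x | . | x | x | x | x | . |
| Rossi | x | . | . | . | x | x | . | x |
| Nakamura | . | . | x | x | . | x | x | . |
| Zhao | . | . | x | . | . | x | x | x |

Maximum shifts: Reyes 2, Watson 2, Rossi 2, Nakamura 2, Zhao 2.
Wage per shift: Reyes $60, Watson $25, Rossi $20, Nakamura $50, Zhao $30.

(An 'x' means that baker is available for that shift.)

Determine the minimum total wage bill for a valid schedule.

$250

Wed morning can only be covered by Watson, so that assignment is forced.
Picking the cheapest available baker for each shift independently would cost $185, but that ignores the shift limits.
An optimal schedule: Tue evening→Rossi, Wed morning→Watson, Wed afternoon→Zhao, Wed evening→Watson, Thu morning→Rossi, Thu afternoon→Nakamura, Thu evening→Nakamura, Fri morning→Zhao.
Total: 20 + 25 + 30 + 25 + 20 + 50 + 50 + 30 = $250.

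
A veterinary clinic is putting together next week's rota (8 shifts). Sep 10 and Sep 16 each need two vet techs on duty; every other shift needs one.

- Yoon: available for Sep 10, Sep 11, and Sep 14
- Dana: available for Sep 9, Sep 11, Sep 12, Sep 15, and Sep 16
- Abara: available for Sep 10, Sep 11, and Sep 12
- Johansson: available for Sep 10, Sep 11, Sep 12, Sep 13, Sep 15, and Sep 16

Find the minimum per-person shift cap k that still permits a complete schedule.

3

With 4 vet techs and 10 worker-slots to fill, someone must work at least ⌈10/4⌉ = 3 shifts, so k ≥ 3.
k = 3 works: Sep 9→Dana, Sep 10→Yoon+Abara, Sep 11→Yoon, Sep 12→Abara, Sep 13→Johansson, Sep 14→Yoon, Sep 15→Dana, Sep 16→Dana+Johansson.
Loads: Yoon 3, Dana 3, Abara 2, Johansson 2 — all ≤ 3.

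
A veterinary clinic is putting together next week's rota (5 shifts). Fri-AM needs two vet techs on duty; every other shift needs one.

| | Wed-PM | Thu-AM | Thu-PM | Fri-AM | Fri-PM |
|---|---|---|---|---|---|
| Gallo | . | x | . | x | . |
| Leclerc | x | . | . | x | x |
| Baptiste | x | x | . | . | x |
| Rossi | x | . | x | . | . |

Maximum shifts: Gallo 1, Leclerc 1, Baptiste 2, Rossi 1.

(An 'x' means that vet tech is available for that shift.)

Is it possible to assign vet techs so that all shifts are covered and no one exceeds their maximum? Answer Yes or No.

Shifts {Wed-PM, Thu-AM, Thu-PM, Fri-AM, Fri-PM} need 6 worker-slots in total, but the vet techs available for any of those shifts (Gallo, Leclerc, Baptiste, and Rossi) can supply at most 5 among them. So no valid schedule exists.

No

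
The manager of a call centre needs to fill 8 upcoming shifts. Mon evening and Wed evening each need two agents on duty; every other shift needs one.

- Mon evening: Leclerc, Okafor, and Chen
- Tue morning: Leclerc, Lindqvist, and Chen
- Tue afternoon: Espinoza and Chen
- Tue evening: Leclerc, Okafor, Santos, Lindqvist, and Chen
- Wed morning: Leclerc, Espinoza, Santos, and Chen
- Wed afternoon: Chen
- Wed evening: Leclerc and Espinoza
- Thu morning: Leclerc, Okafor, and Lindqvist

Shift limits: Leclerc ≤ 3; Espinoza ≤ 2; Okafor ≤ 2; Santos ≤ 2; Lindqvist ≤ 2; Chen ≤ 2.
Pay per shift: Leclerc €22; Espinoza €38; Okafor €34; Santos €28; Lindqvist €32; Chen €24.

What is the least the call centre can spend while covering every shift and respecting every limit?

Wed afternoon can only be covered by Chen, so that assignment is forced.
Wed evening can only be covered by Leclerc and Espinoza, so that assignment is forced.
Picking the cheapest available agent for each shift independently would cost €242, but that ignores the shift limits.
An optimal schedule: Mon evening→Leclerc+Okafor, Tue morning→Leclerc, Tue afternoon→Chen, Tue evening→Santos, Wed morning→Santos, Wed afternoon→Chen, Wed evening→Leclerc+Espinoza, Thu morning→Lindqvist.
Total: 22 + 34 + 22 + 24 + 28 + 28 + 24 + 22 + 38 + 32 = €274.

€274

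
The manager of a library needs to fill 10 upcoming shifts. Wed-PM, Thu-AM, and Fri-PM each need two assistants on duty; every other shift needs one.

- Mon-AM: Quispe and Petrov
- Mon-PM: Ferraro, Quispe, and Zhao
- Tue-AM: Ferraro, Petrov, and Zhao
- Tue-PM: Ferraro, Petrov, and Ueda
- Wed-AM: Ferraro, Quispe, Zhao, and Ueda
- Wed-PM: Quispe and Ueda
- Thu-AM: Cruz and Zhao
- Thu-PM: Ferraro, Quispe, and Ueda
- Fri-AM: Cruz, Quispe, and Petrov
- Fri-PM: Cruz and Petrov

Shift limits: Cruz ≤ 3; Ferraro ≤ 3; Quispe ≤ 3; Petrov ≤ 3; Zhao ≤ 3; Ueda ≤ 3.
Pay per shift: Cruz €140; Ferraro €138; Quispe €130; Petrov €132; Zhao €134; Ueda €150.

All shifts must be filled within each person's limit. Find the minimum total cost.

Wed-PM can only be covered by Quispe and Ueda, so that assignment is forced.
Thu-AM can only be covered by Cruz and Zhao, so that assignment is forced.
Fri-PM can only be covered by Cruz and Petrov, so that assignment is forced.
Picking the cheapest available assistant for each shift independently would cost €1740, but that ignores the shift limits.
An optimal schedule: Mon-AM→Quispe, Mon-PM→Quispe, Tue-AM→Zhao, Tue-PM→Petrov, Wed-AM→Zhao, Wed-PM→Quispe+Ueda, Thu-AM→Zhao+Cruz, Thu-PM→Ferraro, Fri-AM→Petrov, Fri-PM→Petrov+Cruz.
Total: 130 + 130 + 134 + 132 + 134 + 130 + 150 + 134 + 140 + 138 + 132 + 132 + 140 = €1756.

€1756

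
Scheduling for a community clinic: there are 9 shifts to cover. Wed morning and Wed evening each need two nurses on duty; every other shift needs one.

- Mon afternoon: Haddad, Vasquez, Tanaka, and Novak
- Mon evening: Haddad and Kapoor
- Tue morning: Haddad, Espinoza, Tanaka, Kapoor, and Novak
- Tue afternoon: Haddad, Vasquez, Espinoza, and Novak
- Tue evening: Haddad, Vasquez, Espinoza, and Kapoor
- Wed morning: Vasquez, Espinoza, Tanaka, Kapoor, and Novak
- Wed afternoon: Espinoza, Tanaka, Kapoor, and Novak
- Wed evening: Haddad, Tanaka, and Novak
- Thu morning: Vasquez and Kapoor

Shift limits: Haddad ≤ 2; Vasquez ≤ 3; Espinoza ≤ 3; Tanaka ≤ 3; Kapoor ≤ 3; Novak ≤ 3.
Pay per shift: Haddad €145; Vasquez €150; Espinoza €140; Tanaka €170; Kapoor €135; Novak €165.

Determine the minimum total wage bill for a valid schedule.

€1580

Picking the cheapest available nurse for each shift independently would cost €1545, but that ignores the shift limits.
An optimal schedule: Mon afternoon→Haddad, Mon evening→Kapoor, Tue morning→Espinoza, Tue afternoon→Espinoza, Tue evening→Vasquez, Wed morning→Espinoza+Vasquez, Wed afternoon→Kapoor, Wed evening→Haddad+Novak, Thu morning→Kapoor.
Total: 145 + 135 + 140 + 140 + 150 + 140 + 150 + 135 + 145 + 165 + 135 = €1580.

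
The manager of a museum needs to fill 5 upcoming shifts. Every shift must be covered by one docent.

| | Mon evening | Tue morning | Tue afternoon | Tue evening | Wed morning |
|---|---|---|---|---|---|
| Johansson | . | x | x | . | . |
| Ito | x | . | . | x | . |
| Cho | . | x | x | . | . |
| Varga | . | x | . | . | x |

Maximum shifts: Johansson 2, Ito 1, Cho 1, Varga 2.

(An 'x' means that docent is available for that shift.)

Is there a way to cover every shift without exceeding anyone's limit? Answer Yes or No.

No

Total capacity is 6 and 5 slots are needed, so capacity alone doesn't rule it out.
Shifts {Mon evening, Tue evening} need 2 worker-slots in total, but the docents available for any of those shifts (Ito) can supply at most 1 among them. So no valid schedule exists.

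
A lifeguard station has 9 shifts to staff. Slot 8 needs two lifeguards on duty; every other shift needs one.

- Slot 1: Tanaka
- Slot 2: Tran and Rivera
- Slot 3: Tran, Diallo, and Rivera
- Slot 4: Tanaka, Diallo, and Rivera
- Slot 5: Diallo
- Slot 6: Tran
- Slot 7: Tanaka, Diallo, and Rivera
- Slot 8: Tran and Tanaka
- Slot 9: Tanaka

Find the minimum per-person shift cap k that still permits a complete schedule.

3

With 4 lifeguards and 10 worker-slots to fill, someone must work at least ⌈10/4⌉ = 3 shifts, so k ≥ 3.
k = 3 works: Slot 1→Tanaka, Slot 2→Tran, Slot 3→Diallo, Slot 4→Diallo, Slot 5→Diallo, Slot 6→Tran, Slot 7→Rivera, Slot 8→Tran+Tanaka, Slot 9→Tanaka.
Loads: Tran 3, Tanaka 3, Diallo 3, Rivera 1 — all ≤ 3.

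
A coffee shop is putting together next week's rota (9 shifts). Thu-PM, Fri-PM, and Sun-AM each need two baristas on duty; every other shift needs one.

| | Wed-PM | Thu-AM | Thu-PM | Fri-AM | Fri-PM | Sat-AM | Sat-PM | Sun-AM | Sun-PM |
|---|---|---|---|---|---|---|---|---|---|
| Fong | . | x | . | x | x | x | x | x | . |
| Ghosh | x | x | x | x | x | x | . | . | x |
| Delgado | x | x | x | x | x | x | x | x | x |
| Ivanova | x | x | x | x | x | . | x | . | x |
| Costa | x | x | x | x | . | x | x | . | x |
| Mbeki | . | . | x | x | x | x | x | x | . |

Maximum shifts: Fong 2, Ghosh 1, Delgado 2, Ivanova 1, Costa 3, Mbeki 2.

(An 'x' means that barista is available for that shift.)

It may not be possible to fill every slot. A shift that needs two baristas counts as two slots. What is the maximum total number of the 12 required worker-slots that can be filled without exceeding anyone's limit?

11

Total capacity across all baristas is 2+1+2+1+3+2 = 11, and 12 slots are needed, so at most 11 can be filled.
An assignment achieving 11: Wed-PM→Ghosh, Thu-AM→Fong, Thu-PM→Ivanova+Costa, Fri-AM→Mbeki, Fri-PM→Mbeki, Sat-AM→Costa, Sat-PM→Costa, Sun-AM→Fong+Delgado, Sun-PM→Delgado.
Loads: Fong 2/2, Ghosh 1/1, Delgado 2/2, Ivanova 1/1, Costa 3/3, Mbeki 2/2.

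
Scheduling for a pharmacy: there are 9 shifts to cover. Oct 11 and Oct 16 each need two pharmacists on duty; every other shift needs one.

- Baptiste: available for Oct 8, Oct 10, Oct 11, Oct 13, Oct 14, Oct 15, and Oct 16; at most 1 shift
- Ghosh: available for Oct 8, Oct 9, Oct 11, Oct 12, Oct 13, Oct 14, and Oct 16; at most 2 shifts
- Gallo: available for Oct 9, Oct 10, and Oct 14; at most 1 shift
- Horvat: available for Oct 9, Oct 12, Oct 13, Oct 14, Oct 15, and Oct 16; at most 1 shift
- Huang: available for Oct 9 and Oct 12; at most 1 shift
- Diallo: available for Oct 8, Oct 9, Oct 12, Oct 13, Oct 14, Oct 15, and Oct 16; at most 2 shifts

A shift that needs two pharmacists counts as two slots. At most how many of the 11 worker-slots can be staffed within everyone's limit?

Total capacity across all pharmacists is 1+2+1+1+1+2 = 8, and 11 slots are needed, so at most 8 can be filled.
An assignment achieving 8: Oct 8→Ghosh, Oct 9→Gallo, Oct 10→Baptiste, Oct 11→Ghosh, Oct 12→Huang, Oct 13→Diallo, Oct 15→Horvat, Oct 16→Diallo.
Loads: Baptiste 1/1, Ghosh 2/2, Gallo 1/1, Horvat 1/1, Huang 1/1, Diallo 2/2.

8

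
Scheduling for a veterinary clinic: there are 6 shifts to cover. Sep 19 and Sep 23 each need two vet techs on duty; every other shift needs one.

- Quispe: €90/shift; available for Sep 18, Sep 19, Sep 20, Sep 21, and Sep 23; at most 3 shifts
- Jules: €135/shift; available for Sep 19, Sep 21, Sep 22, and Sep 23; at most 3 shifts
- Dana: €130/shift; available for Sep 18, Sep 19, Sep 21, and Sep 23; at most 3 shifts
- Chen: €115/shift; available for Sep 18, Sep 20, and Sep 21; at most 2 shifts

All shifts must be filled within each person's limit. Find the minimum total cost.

Sep 22 can only be covered by Jules, so that assignment is forced.
Picking the cheapest available vet tech for each shift independently would cost €845, but that ignores the shift limits.
An optimal schedule: Sep 18→Chen, Sep 19→Quispe+Dana, Sep 20→Quispe, Sep 21→Chen, Sep 22→Jules, Sep 23→Quispe+Dana.
Total: 115 + 90 + 130 + 90 + 115 + 135 + 90 + 130 = €895.

€895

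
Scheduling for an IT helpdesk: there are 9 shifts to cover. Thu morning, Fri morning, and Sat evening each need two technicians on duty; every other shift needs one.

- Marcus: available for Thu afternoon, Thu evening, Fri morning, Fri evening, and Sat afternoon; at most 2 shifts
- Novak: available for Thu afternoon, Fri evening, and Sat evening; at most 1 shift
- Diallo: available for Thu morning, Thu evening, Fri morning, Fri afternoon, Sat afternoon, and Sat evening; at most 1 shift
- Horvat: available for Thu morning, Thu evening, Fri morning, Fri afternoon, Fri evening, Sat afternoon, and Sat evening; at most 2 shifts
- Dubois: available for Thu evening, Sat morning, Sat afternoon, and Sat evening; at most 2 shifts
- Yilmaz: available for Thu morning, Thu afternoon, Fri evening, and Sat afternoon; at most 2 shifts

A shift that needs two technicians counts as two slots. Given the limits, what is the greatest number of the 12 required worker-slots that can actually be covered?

10

Total capacity across all technicians is 2+1+1+2+2+2 = 10, and 12 slots are needed, so at most 10 can be filled.
An assignment achieving 10: Thu morning→Horvat+Yilmaz, Thu afternoon→Marcus, Thu evening→Dubois, Fri morning→Marcus+Horvat, Fri afternoon→Diallo, Fri evening→Novak, Sat morning→Dubois, Sat afternoon→Yilmaz.
Loads: Marcus 2/2, Novak 1/1, Diallo 1/1, Horvat 2/2, Dubois 2/2, Yilmaz 2/2.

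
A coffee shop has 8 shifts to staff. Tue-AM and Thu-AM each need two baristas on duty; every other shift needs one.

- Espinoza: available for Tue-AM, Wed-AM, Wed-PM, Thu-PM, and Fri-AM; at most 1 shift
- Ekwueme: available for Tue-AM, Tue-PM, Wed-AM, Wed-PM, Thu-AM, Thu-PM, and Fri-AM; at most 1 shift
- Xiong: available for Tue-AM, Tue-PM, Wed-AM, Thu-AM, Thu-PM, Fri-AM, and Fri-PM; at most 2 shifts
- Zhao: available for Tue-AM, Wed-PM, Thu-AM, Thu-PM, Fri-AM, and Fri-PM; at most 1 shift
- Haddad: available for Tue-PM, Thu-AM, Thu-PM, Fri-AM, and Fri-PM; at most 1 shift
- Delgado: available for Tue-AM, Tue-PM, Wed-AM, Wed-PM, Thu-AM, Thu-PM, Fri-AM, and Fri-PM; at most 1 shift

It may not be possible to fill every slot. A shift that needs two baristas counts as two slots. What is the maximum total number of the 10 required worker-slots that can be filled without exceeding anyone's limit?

Total capacity across all baristas is 1+1+2+1+1+1 = 7, and 10 slots are needed, so at most 7 can be filled.
An assignment achieving 7: Tue-AM→Xiong+Delgado, Tue-PM→Ekwueme, Wed-AM→Espinoza, Wed-PM→Zhao, Thu-AM→Haddad, Fri-PM→Xiong.
Loads: Espinoza 1/1, Ekwueme 1/1, Xiong 2/2, Zhao 1/1, Haddad 1/1, Delgado 1/1.

7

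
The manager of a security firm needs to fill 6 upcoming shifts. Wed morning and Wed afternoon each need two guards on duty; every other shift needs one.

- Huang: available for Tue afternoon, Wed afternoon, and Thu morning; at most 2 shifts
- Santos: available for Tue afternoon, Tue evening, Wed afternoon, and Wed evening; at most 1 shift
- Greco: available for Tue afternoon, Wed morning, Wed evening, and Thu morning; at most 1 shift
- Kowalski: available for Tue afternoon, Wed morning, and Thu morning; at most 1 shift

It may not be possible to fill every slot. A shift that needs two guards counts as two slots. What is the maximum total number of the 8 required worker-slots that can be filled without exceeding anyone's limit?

5

Total capacity across all guards is 2+1+1+1 = 5, and 8 slots are needed, so at most 5 can be filled.
An assignment achieving 5: Tue evening→Santos, Wed morning→Greco+Kowalski, Wed afternoon→Huang, Thu morning→Huang.
Loads: Huang 2/2, Santos 1/1, Greco 1/1, Kowalski 1/1.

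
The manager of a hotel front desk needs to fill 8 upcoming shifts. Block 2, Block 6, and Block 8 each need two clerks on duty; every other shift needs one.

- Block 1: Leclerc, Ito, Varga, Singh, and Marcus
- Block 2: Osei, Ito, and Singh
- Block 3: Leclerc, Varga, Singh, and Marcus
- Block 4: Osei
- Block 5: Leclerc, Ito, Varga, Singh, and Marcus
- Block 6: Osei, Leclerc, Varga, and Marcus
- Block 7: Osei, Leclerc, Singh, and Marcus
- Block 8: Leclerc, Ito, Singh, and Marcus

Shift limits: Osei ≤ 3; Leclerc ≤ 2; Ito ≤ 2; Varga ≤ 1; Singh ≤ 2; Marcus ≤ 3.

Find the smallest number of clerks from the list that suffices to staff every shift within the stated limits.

5

11 slots to fill and no one can take more than 3, so at least ⌈11/3⌉ = 4 clerks are needed.
Any 4 clerks together have capacity at most 3+3+2+2 = 10 < 11 slots, so 4 can never suffice.
Osei, Leclerc, Ito, Varga, and Marcus alone can cover everything: Block 1→Marcus, Block 2→Osei+Ito, Block 3→Leclerc, Block 4→Osei, Block 5→Marcus, Block 6→Varga+Marcus, Block 7→Osei, Block 8→Leclerc+Ito.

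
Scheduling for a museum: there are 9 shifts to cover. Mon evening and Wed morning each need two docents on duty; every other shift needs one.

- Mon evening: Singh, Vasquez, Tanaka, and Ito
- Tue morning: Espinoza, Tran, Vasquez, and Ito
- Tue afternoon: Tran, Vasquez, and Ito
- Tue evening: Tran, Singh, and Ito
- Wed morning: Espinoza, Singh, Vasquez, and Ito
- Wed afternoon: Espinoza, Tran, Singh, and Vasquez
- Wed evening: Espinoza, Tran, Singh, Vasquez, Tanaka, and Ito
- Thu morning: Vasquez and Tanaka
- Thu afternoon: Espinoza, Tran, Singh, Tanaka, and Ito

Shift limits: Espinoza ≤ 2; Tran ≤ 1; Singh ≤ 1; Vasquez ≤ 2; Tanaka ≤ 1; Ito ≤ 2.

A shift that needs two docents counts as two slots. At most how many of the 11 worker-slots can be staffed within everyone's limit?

Total capacity across all docents is 2+1+1+2+1+2 = 9, and 11 slots are needed, so at most 9 can be filled.
An assignment achieving 9: Mon evening→Vasquez+Tanaka, Tue morning→Espinoza, Tue afternoon→Tran, Tue evening→Singh, Wed morning→Espinoza+Ito, Thu morning→Vasquez, Thu afternoon→Ito.
Loads: Espinoza 2/2, Tran 1/1, Singh 1/1, Vasquez 2/2, Tanaka 1/1, Ito 2/2.

9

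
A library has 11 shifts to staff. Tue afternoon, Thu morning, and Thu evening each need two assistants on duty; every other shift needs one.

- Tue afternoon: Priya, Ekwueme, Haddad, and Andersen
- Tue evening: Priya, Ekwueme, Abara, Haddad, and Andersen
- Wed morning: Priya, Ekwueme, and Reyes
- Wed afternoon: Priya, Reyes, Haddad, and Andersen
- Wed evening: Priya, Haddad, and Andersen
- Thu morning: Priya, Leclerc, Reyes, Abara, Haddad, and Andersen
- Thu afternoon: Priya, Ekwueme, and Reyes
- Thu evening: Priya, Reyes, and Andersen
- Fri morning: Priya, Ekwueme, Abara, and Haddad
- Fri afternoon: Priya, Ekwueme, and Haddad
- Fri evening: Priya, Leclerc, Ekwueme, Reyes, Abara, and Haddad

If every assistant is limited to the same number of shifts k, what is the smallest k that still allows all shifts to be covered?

2

With 7 assistants and 14 worker-slots to fill, someone must work at least ⌈14/7⌉ = 2 shifts, so k ≥ 2.
k = 2 works: Tue afternoon→Haddad+Andersen, Tue evening→Abara, Wed morning→Priya, Wed afternoon→Reyes, Wed evening→Priya, Thu morning→Leclerc+Haddad, Thu afternoon→Ekwueme, Thu evening→Reyes+Andersen, Fri morning→Abara, Fri afternoon→Ekwueme, Fri evening→Leclerc.
Loads: Priya 2, Leclerc 2, Ekwueme 2, Reyes 2, Abara 2, Haddad 2, Andersen 2 — all ≤ 2.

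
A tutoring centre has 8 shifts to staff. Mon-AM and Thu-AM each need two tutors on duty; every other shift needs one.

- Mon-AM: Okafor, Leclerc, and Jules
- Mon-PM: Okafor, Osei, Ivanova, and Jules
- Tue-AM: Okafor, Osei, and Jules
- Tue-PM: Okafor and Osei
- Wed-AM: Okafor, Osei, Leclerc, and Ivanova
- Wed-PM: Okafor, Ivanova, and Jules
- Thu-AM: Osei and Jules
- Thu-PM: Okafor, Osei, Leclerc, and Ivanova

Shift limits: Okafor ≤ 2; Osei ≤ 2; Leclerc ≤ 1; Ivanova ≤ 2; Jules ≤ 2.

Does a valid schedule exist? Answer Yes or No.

No

Total capacity is 2+2+1+2+2 = 9 but 10 worker-slots are needed — infeasible.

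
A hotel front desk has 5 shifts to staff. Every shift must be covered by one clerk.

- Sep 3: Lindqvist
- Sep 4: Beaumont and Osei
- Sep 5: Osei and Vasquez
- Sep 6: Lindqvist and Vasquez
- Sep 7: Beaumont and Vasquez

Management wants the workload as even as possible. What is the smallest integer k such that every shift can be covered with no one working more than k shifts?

2

With 4 clerks and 5 worker-slots to fill, someone must work at least ⌈5/4⌉ = 2 shifts, so k ≥ 2.
k = 2 works: Sep 3→Lindqvist, Sep 4→Beaumont, Sep 5→Osei, Sep 6→Lindqvist, Sep 7→Beaumont.
Loads: Lindqvist 2, Beaumont 2, Osei 1, Vasquez 0 — all ≤ 2.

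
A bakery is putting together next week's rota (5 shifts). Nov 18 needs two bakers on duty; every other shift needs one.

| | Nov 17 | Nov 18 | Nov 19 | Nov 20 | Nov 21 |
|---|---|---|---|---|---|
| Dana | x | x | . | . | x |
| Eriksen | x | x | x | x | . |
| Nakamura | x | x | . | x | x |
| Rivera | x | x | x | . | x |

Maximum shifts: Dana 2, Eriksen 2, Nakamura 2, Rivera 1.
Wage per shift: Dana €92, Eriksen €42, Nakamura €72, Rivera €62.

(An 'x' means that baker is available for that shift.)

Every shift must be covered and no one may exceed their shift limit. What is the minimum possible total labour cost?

Picking the cheapest available baker for each shift independently would cost €292, but that ignores the shift limits.
An optimal schedule: Nov 17→Nakamura, Nov 18→Nakamura+Dana, Nov 19→Eriksen, Nov 20→Eriksen, Nov 21→Rivera.
Total: 72 + 72 + 92 + 42 + 42 + 62 = €382.

€382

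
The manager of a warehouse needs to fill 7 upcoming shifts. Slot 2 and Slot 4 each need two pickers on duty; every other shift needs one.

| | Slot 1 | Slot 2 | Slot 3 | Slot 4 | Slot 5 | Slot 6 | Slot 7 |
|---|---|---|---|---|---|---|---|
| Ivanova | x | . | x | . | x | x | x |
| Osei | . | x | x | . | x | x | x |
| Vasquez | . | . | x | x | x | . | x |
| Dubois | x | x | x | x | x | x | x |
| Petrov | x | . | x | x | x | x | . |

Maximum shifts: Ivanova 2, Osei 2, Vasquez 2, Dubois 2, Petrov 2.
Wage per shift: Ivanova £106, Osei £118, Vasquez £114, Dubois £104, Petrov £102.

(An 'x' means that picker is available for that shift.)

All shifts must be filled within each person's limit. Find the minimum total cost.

£970

Slot 2 can only be covered by Osei and Dubois, so that assignment is forced.
Picking the cheapest available picker for each shift independently would cost £940, but that ignores the shift limits.
An optimal schedule: Slot 1→Petrov, Slot 2→Dubois+Osei, Slot 3→Vasquez, Slot 4→Petrov+Dubois, Slot 5→Vasquez, Slot 6→Ivanova, Slot 7→Ivanova.
Total: 102 + 104 + 118 + 114 + 102 + 104 + 114 + 106 + 106 = £970.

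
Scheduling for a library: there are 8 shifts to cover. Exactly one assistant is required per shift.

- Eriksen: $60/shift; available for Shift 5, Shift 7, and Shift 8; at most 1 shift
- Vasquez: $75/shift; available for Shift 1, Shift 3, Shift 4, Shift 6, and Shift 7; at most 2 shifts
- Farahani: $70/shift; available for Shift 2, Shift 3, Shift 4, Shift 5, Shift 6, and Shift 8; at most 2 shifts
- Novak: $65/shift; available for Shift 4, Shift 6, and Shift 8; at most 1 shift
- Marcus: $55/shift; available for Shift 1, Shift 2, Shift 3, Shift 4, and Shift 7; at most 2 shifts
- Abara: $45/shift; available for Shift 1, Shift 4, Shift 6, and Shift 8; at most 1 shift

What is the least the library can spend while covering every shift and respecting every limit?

$495

Picking the cheapest available assistant for each shift independently would cost $405, but that ignores the shift limits.
An optimal schedule: Shift 1→Abara, Shift 2→Marcus, Shift 3→Marcus, Shift 4→Farahani, Shift 5→Eriksen, Shift 6→Novak, Shift 7→Vasquez, Shift 8→Farahani.
Total: 45 + 55 + 55 + 70 + 60 + 65 + 75 + 70 = $495.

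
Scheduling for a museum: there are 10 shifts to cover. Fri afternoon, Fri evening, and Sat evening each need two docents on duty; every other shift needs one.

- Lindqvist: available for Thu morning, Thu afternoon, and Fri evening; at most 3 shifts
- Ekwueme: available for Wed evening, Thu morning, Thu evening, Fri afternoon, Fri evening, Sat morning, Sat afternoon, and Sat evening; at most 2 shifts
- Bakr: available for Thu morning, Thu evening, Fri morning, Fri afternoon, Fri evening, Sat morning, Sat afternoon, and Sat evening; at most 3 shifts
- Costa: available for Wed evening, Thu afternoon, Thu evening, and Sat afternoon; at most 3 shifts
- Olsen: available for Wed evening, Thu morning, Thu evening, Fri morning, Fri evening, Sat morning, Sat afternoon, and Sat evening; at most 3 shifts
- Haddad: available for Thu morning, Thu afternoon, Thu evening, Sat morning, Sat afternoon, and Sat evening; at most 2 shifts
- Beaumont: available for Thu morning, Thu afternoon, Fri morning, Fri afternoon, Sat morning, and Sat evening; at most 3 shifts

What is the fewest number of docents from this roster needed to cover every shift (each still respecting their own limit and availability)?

13 slots to fill and no one can take more than 3, so at least ⌈13/3⌉ = 5 docents are needed.
Lindqvist, Ekwueme, Bakr, Costa, and Olsen alone can cover everything: Wed evening→Ekwueme, Thu morning→Lindqvist, Thu afternoon→Lindqvist, Thu evening→Costa, Fri morning→Bakr, Fri afternoon→Ekwueme+Bakr, Fri evening→Lindqvist+Olsen, Sat morning→Olsen, Sat afternoon→Costa, Sat evening→Bakr+Olsen.

5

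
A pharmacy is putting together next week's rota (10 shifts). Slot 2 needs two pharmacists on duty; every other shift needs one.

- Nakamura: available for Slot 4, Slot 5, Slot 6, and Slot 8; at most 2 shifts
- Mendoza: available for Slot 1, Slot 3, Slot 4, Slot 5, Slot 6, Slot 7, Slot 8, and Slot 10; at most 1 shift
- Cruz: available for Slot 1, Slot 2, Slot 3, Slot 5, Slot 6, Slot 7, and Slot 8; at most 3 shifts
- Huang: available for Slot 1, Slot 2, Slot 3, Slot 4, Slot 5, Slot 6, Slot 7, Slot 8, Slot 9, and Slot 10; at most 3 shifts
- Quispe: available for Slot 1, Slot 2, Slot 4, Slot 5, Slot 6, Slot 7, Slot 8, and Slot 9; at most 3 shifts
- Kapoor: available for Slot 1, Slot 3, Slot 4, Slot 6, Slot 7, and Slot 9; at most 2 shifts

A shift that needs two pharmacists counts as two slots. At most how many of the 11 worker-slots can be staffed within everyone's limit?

11

Total capacity across all pharmacists is 2+1+3+3+3+2 = 14, and 11 slots are needed, so at most 11 can be filled.
An assignment achieving 11: Slot 1→Cruz, Slot 2→Cruz+Huang, Slot 3→Cruz, Slot 4→Nakamura, Slot 5→Nakamura, Slot 6→Quispe, Slot 7→Huang, Slot 8→Quispe, Slot 9→Huang, Slot 10→Mendoza.
Loads: Nakamura 2/2, Mendoza 1/1, Cruz 3/3, Huang 3/3, Quispe 2/3, Kapoor 0/2.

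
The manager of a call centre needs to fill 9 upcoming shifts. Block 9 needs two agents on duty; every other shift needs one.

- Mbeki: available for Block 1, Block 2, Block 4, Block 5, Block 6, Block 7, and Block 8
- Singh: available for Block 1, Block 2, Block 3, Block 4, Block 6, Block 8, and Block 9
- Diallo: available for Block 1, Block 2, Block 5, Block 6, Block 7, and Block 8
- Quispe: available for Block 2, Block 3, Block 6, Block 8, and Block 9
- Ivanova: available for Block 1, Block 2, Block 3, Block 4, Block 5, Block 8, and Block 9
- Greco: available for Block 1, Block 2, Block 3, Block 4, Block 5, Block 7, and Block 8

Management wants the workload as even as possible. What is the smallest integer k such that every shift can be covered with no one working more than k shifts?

2

With 6 agents and 10 worker-slots to fill, someone must work at least ⌈10/6⌉ = 2 shifts, so k ≥ 2.
k = 2 works: Block 1→Ivanova, Block 2→Quispe, Block 3→Singh, Block 4→Mbeki, Block 5→Diallo, Block 6→Diallo, Block 7→Mbeki, Block 8→Ivanova, Block 9→Singh+Quispe.
Loads: Mbeki 2, Singh 2, Diallo 2, Quispe 2, Ivanova 2, Greco 0 — all ≤ 2.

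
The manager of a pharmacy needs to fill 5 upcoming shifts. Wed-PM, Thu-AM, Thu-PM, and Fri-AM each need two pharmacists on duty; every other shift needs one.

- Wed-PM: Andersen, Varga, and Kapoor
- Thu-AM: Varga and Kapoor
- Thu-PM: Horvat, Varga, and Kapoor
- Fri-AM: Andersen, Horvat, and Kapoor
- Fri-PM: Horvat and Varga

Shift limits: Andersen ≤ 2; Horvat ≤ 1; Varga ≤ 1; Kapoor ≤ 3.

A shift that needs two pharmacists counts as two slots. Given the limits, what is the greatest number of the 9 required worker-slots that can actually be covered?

7

Total capacity across all pharmacists is 2+1+1+3 = 7, and 9 slots are needed, so at most 7 can be filled.
An assignment achieving 7: Wed-PM→Andersen+Kapoor, Thu-AM→Varga+Kapoor, Thu-PM→Kapoor, Fri-AM→Andersen, Fri-PM→Horvat.
Loads: Andersen 2/2, Horvat 1/1, Varga 1/1, Kapoor 3/3.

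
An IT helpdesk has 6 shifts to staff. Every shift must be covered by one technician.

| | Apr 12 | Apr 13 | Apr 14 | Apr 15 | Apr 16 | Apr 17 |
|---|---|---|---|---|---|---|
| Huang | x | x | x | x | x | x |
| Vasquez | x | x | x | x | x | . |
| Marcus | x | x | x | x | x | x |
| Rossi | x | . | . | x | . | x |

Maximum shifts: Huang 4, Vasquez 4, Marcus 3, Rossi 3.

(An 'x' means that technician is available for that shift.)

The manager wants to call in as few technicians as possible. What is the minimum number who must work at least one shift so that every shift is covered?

2

6 slots to fill and no one can take more than 4, so at least ⌈6/4⌉ = 2 technicians are needed.
Huang and Vasquez alone can cover everything: Apr 12→Huang, Apr 13→Huang, Apr 14→Huang, Apr 15→Vasquez, Apr 16→Vasquez, Apr 17→Huang.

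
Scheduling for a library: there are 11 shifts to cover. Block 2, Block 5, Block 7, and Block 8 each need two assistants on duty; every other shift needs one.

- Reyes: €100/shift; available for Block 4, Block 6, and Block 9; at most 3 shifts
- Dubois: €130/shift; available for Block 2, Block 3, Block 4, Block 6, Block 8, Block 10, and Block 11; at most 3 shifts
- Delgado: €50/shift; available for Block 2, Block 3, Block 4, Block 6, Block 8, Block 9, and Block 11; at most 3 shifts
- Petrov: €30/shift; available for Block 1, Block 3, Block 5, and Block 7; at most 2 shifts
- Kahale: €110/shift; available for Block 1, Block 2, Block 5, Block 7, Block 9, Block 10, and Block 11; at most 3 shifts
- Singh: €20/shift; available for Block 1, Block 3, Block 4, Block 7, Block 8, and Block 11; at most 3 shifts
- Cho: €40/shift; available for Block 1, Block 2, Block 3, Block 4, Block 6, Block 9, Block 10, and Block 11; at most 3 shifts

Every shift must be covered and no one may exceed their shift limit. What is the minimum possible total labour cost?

Block 5 can only be covered by Petrov and Kahale, so that assignment is forced.
Picking the cheapest available assistant for each shift independently would cost €550, but that ignores the shift limits.
An optimal schedule: Block 1→Singh, Block 2→Cho+Delgado, Block 3→Cho, Block 4→Reyes, Block 5→Petrov+Kahale, Block 6→Reyes, Block 7→Singh+Petrov, Block 8→Singh+Delgado, Block 9→Reyes, Block 10→Cho, Block 11→Delgado.
Total: 20 + 40 + 50 + 40 + 100 + 30 + 110 + 100 + 20 + 30 + 20 + 50 + 100 + 40 + 50 = €800.

€800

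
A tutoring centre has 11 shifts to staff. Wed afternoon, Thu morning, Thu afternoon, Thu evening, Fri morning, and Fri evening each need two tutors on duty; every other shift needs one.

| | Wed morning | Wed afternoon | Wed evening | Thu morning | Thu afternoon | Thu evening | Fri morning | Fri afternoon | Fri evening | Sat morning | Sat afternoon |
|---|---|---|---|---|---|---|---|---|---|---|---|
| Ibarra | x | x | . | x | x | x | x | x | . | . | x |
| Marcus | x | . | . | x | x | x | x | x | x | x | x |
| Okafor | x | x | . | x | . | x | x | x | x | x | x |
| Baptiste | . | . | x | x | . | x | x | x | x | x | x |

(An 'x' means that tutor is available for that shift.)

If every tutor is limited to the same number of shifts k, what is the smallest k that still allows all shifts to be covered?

With 4 tutors and 17 worker-slots to fill, someone must work at least ⌈17/4⌉ = 5 shifts, so k ≥ 5.
k = 5 works: Wed morning→Ibarra, Wed afternoon→Ibarra+Okafor, Wed evening→Baptiste, Thu morning→Marcus+Okafor, Thu afternoon→Ibarra+Marcus, Thu evening→Marcus+Okafor, Fri morning→Okafor+Baptiste, Fri afternoon→Ibarra, Fri evening→Marcus+Okafor, Sat morning→Marcus, Sat afternoon→Ibarra.
Loads: Ibarra 5, Marcus 5, Okafor 5, Baptiste 2 — all ≤ 5.

5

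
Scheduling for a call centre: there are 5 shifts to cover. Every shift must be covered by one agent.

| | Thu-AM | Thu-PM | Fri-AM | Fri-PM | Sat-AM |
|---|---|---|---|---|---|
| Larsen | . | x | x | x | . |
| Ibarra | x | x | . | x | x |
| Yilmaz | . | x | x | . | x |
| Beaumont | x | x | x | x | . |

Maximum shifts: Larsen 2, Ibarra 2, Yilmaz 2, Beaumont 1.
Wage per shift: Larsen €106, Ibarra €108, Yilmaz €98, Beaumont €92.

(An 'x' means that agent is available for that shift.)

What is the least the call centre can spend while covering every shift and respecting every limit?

€500

Picking the cheapest available agent for each shift independently would cost €466, but that ignores the shift limits.
An optimal schedule: Thu-AM→Beaumont, Thu-PM→Larsen, Fri-AM→Yilmaz, Fri-PM→Larsen, Sat-AM→Yilmaz.
Total: 92 + 106 + 98 + 106 + 98 = €500.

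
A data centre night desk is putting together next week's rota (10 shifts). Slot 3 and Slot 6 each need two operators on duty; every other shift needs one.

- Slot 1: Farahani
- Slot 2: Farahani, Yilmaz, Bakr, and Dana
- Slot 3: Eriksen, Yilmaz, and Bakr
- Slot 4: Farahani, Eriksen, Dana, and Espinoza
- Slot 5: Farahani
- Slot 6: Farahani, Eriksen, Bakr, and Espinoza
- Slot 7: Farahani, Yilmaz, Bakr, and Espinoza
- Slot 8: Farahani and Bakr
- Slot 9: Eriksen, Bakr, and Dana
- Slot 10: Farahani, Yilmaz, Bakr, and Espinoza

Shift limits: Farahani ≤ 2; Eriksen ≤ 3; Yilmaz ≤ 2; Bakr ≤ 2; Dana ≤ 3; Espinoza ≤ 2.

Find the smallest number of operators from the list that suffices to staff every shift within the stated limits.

12 slots to fill and no one can take more than 3, so at least ⌈12/3⌉ = 4 operators are needed.
No set of 5 operators can cover every shift (each such set leaves at least one shift with no one available or exceeds a cap).
Farahani, Eriksen, Yilmaz, Bakr, Dana, and Espinoza alone can cover everything: Slot 1→Farahani, Slot 2→Yilmaz, Slot 3→Eriksen+Yilmaz, Slot 4→Dana, Slot 5→Farahani, Slot 6→Eriksen+Espinoza, Slot 7→Bakr, Slot 8→Bakr, Slot 9→Eriksen, Slot 10→Espinoza.

6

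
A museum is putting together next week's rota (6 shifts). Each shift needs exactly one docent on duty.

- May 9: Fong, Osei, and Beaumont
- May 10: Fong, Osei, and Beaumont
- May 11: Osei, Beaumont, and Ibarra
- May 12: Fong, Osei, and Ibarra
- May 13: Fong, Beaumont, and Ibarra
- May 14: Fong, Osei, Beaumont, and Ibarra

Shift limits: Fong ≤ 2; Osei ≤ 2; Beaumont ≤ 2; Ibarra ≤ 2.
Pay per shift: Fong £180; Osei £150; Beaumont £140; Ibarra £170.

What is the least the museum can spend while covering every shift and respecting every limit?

Picking the cheapest available docent for each shift independently would cost £850, but that ignores the shift limits.
An optimal schedule: May 9→Beaumont, May 10→Beaumont, May 11→Osei, May 12→Osei, May 13→Ibarra, May 14→Ibarra.
Total: 140 + 140 + 150 + 150 + 170 + 170 = £920.

£920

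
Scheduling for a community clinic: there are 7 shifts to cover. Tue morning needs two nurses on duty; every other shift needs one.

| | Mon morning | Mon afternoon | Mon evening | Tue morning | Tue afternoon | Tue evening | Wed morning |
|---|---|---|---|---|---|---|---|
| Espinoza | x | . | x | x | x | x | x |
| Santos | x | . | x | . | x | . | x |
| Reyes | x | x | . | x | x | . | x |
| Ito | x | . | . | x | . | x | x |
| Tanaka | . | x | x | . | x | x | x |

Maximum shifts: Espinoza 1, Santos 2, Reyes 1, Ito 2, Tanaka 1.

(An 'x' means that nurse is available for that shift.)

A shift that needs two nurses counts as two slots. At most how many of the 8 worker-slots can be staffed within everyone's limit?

Total capacity across all nurses is 1+2+1+2+1 = 7, and 8 slots are needed, so at most 7 can be filled.
An assignment achieving 7: Mon morning→Santos, Mon afternoon→Reyes, Mon evening→Espinoza, Tue morning→Ito, Tue afternoon→Santos, Tue evening→Ito, Wed morning→Tanaka.
Loads: Espinoza 1/1, Santos 2/2, Reyes 1/1, Ito 2/2, Tanaka 1/1.

7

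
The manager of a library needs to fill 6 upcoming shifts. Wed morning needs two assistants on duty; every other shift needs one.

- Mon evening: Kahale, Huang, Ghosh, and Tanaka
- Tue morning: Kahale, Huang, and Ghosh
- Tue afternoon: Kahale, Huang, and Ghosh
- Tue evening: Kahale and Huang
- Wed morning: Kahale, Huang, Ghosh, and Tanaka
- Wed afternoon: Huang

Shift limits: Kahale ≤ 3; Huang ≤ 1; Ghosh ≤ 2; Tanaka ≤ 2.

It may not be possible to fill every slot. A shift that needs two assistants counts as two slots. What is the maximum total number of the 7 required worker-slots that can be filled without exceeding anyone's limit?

Total capacity across all assistants is 3+1+2+2 = 8, and 7 slots are needed, so at most 7 can be filled.
An assignment achieving 7: Mon evening→Ghosh, Tue morning→Kahale, Tue afternoon→Kahale, Tue evening→Kahale, Wed morning→Ghosh+Tanaka, Wed afternoon→Huang.
Loads: Kahale 3/3, Huang 1/1, Ghosh 2/2, Tanaka 1/2.

7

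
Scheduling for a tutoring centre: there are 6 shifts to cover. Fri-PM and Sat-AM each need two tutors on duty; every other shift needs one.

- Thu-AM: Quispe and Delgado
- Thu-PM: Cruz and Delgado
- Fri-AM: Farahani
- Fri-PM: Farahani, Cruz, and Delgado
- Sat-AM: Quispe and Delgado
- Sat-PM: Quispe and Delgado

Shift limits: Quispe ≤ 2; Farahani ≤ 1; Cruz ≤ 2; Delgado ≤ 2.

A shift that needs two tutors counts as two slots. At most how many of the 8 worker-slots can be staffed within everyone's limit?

Total capacity across all tutors is 2+1+2+2 = 7, and 8 slots are needed, so at most 7 can be filled.
An assignment achieving 7: Thu-AM→Quispe, Thu-PM→Cruz, Fri-AM→Farahani, Fri-PM→Cruz, Sat-AM→Quispe+Delgado, Sat-PM→Delgado.
Loads: Quispe 2/2, Farahani 1/1, Cruz 2/2, Delgado 2/2.

7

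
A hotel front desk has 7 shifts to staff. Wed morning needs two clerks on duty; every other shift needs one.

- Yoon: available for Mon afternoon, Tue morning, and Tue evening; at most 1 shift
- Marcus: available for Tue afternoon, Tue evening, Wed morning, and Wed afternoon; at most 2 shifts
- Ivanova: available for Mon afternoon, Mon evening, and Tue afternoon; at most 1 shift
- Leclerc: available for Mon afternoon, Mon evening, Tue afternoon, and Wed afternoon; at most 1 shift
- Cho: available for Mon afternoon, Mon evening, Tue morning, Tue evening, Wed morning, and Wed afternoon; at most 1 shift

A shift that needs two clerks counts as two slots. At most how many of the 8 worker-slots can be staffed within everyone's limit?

6

Total capacity across all clerks is 1+2+1+1+1 = 6, and 8 slots are needed, so at most 6 can be filled.
An assignment achieving 6: Mon evening→Ivanova, Tue morning→Yoon, Tue afternoon→Marcus, Wed morning→Marcus+Cho, Wed afternoon→Leclerc.
Loads: Yoon 1/1, Marcus 2/2, Ivanova 1/1, Leclerc 1/1, Cho 1/1.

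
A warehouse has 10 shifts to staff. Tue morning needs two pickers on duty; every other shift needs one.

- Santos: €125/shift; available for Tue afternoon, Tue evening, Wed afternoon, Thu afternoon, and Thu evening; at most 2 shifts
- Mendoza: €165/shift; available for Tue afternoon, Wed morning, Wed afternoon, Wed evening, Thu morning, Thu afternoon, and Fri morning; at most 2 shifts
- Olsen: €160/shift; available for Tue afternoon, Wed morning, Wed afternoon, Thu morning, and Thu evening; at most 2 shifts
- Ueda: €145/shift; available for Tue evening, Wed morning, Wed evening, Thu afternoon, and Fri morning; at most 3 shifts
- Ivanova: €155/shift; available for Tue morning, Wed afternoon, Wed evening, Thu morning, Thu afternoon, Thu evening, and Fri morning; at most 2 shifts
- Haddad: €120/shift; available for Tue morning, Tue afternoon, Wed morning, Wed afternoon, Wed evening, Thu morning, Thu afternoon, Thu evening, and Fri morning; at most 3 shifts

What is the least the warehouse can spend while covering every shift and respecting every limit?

Tue morning can only be covered by Ivanova and Haddad, so that assignment is forced.
Picking the cheapest available picker for each shift independently would cost €1360, but that ignores the shift limits.
An optimal schedule: Tue morning→Haddad+Ivanova, Tue afternoon→Haddad, Tue evening→Santos, Wed morning→Haddad, Wed afternoon→Olsen, Wed evening→Ueda, Thu morning→Ivanova, Thu afternoon→Ueda, Thu evening→Santos, Fri morning→Ueda.
Total: 120 + 155 + 120 + 125 + 120 + 160 + 145 + 155 + 145 + 125 + 145 = €1515.

€1515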